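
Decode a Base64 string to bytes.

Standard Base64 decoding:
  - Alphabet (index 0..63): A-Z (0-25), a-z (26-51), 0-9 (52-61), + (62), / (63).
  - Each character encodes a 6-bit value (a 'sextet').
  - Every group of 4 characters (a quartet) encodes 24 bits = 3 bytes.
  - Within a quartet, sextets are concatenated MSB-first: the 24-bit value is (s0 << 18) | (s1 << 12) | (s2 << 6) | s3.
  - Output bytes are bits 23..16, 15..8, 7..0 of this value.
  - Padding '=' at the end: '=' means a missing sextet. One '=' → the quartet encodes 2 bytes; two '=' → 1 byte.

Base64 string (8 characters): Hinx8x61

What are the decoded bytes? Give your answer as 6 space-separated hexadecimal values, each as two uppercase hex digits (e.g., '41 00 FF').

After char 0 ('H'=7): chars_in_quartet=1 acc=0x7 bytes_emitted=0
After char 1 ('i'=34): chars_in_quartet=2 acc=0x1E2 bytes_emitted=0
After char 2 ('n'=39): chars_in_quartet=3 acc=0x78A7 bytes_emitted=0
After char 3 ('x'=49): chars_in_quartet=4 acc=0x1E29F1 -> emit 1E 29 F1, reset; bytes_emitted=3
After char 4 ('8'=60): chars_in_quartet=1 acc=0x3C bytes_emitted=3
After char 5 ('x'=49): chars_in_quartet=2 acc=0xF31 bytes_emitted=3
After char 6 ('6'=58): chars_in_quartet=3 acc=0x3CC7A bytes_emitted=3
After char 7 ('1'=53): chars_in_quartet=4 acc=0xF31EB5 -> emit F3 1E B5, reset; bytes_emitted=6

Answer: 1E 29 F1 F3 1E B5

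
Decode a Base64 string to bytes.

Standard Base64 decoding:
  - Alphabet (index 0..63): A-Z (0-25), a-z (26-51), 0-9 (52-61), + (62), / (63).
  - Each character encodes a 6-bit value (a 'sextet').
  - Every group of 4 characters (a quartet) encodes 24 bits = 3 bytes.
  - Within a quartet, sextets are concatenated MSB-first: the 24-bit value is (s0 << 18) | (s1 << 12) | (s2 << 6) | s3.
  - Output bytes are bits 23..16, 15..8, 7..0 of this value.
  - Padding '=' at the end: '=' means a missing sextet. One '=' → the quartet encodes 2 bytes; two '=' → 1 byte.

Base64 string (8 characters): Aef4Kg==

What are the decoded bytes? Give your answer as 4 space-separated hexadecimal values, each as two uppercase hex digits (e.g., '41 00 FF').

After char 0 ('A'=0): chars_in_quartet=1 acc=0x0 bytes_emitted=0
After char 1 ('e'=30): chars_in_quartet=2 acc=0x1E bytes_emitted=0
After char 2 ('f'=31): chars_in_quartet=3 acc=0x79F bytes_emitted=0
After char 3 ('4'=56): chars_in_quartet=4 acc=0x1E7F8 -> emit 01 E7 F8, reset; bytes_emitted=3
After char 4 ('K'=10): chars_in_quartet=1 acc=0xA bytes_emitted=3
After char 5 ('g'=32): chars_in_quartet=2 acc=0x2A0 bytes_emitted=3
Padding '==': partial quartet acc=0x2A0 -> emit 2A; bytes_emitted=4

Answer: 01 E7 F8 2A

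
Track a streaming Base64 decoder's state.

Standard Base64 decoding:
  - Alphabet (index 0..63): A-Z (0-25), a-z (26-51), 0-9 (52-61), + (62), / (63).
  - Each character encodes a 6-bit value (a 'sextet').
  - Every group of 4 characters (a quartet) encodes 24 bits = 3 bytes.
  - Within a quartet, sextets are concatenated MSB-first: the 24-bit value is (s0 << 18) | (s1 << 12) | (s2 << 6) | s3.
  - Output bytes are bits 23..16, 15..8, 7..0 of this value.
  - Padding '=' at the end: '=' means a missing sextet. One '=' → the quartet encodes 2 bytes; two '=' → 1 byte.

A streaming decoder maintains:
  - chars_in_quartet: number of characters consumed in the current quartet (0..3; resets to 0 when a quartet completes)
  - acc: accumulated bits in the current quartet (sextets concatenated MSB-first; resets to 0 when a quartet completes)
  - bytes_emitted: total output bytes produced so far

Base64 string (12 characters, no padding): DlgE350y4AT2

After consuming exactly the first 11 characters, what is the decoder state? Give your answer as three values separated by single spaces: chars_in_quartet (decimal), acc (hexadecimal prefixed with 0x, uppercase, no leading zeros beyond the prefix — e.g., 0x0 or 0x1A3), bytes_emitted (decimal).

Answer: 3 0x38013 6

Derivation:
After char 0 ('D'=3): chars_in_quartet=1 acc=0x3 bytes_emitted=0
After char 1 ('l'=37): chars_in_quartet=2 acc=0xE5 bytes_emitted=0
After char 2 ('g'=32): chars_in_quartet=3 acc=0x3960 bytes_emitted=0
After char 3 ('E'=4): chars_in_quartet=4 acc=0xE5804 -> emit 0E 58 04, reset; bytes_emitted=3
After char 4 ('3'=55): chars_in_quartet=1 acc=0x37 bytes_emitted=3
After char 5 ('5'=57): chars_in_quartet=2 acc=0xDF9 bytes_emitted=3
After char 6 ('0'=52): chars_in_quartet=3 acc=0x37E74 bytes_emitted=3
After char 7 ('y'=50): chars_in_quartet=4 acc=0xDF9D32 -> emit DF 9D 32, reset; bytes_emitted=6
After char 8 ('4'=56): chars_in_quartet=1 acc=0x38 bytes_emitted=6
After char 9 ('A'=0): chars_in_quartet=2 acc=0xE00 bytes_emitted=6
After char 10 ('T'=19): chars_in_quartet=3 acc=0x38013 bytes_emitted=6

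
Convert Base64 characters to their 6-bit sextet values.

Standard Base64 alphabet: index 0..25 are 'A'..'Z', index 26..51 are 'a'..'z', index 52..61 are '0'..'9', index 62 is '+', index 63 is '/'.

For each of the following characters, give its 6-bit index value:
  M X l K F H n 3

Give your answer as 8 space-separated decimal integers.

Answer: 12 23 37 10 5 7 39 55

Derivation:
'M': A..Z range, ord('M') − ord('A') = 12
'X': A..Z range, ord('X') − ord('A') = 23
'l': a..z range, 26 + ord('l') − ord('a') = 37
'K': A..Z range, ord('K') − ord('A') = 10
'F': A..Z range, ord('F') − ord('A') = 5
'H': A..Z range, ord('H') − ord('A') = 7
'n': a..z range, 26 + ord('n') − ord('a') = 39
'3': 0..9 range, 52 + ord('3') − ord('0') = 55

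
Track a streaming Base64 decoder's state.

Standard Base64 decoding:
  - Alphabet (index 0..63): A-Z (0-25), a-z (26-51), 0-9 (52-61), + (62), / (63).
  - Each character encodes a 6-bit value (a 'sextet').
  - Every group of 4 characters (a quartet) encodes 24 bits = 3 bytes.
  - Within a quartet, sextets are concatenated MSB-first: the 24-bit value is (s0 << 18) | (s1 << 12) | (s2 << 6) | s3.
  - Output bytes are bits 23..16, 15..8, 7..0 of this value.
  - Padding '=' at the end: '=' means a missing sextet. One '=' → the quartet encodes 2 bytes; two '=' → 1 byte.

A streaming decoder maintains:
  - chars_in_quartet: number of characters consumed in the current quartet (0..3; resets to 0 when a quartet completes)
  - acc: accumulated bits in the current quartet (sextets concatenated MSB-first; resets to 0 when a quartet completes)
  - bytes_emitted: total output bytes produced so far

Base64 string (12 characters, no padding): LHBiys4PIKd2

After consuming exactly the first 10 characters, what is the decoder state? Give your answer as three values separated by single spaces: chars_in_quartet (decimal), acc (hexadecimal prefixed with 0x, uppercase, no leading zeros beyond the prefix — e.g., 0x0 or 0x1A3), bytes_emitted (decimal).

After char 0 ('L'=11): chars_in_quartet=1 acc=0xB bytes_emitted=0
After char 1 ('H'=7): chars_in_quartet=2 acc=0x2C7 bytes_emitted=0
After char 2 ('B'=1): chars_in_quartet=3 acc=0xB1C1 bytes_emitted=0
After char 3 ('i'=34): chars_in_quartet=4 acc=0x2C7062 -> emit 2C 70 62, reset; bytes_emitted=3
After char 4 ('y'=50): chars_in_quartet=1 acc=0x32 bytes_emitted=3
After char 5 ('s'=44): chars_in_quartet=2 acc=0xCAC bytes_emitted=3
After char 6 ('4'=56): chars_in_quartet=3 acc=0x32B38 bytes_emitted=3
After char 7 ('P'=15): chars_in_quartet=4 acc=0xCACE0F -> emit CA CE 0F, reset; bytes_emitted=6
After char 8 ('I'=8): chars_in_quartet=1 acc=0x8 bytes_emitted=6
After char 9 ('K'=10): chars_in_quartet=2 acc=0x20A bytes_emitted=6

Answer: 2 0x20A 6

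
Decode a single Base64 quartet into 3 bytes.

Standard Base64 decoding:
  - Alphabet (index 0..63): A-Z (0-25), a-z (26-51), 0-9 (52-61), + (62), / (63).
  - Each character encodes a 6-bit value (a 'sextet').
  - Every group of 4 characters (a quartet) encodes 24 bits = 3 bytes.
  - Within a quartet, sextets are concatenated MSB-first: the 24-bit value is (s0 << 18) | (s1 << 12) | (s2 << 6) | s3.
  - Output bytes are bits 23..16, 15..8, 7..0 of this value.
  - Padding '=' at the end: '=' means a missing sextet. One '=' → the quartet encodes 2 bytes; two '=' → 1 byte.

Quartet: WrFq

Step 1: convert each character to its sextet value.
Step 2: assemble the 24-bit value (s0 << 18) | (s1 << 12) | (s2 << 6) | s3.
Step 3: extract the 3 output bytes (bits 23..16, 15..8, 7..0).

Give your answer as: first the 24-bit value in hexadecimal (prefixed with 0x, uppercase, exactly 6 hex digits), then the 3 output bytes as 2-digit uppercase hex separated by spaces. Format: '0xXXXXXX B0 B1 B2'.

Answer: 0x5AB16A 5A B1 6A

Derivation:
Sextets: W=22, r=43, F=5, q=42
24-bit: (22<<18) | (43<<12) | (5<<6) | 42
      = 0x580000 | 0x02B000 | 0x000140 | 0x00002A
      = 0x5AB16A
Bytes: (v>>16)&0xFF=5A, (v>>8)&0xFF=B1, v&0xFF=6A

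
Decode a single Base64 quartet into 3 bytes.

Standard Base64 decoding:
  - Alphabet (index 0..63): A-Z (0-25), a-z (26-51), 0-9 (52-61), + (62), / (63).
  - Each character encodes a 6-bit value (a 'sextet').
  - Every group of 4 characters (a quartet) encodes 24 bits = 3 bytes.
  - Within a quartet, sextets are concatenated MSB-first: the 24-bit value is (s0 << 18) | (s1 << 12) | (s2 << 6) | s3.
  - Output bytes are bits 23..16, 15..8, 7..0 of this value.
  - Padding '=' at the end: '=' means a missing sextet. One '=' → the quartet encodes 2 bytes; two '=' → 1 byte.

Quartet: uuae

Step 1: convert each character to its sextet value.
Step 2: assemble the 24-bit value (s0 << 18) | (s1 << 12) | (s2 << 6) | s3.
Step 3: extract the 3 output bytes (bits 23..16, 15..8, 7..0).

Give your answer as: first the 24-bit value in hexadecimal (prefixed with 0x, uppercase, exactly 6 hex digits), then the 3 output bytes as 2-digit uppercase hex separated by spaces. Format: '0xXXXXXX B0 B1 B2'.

Sextets: u=46, u=46, a=26, e=30
24-bit: (46<<18) | (46<<12) | (26<<6) | 30
      = 0xB80000 | 0x02E000 | 0x000680 | 0x00001E
      = 0xBAE69E
Bytes: (v>>16)&0xFF=BA, (v>>8)&0xFF=E6, v&0xFF=9E

Answer: 0xBAE69E BA E6 9E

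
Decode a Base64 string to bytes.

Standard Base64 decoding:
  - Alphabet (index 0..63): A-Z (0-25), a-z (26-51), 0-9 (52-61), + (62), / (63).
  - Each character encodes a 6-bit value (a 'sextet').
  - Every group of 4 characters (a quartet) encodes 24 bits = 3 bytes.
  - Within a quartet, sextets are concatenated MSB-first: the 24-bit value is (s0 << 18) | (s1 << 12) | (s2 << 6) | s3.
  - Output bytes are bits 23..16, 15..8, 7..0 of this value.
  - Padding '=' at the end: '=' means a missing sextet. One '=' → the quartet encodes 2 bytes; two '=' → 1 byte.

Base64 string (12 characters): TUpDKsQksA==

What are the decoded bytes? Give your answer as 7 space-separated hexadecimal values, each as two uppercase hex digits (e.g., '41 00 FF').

After char 0 ('T'=19): chars_in_quartet=1 acc=0x13 bytes_emitted=0
After char 1 ('U'=20): chars_in_quartet=2 acc=0x4D4 bytes_emitted=0
After char 2 ('p'=41): chars_in_quartet=3 acc=0x13529 bytes_emitted=0
After char 3 ('D'=3): chars_in_quartet=4 acc=0x4D4A43 -> emit 4D 4A 43, reset; bytes_emitted=3
After char 4 ('K'=10): chars_in_quartet=1 acc=0xA bytes_emitted=3
After char 5 ('s'=44): chars_in_quartet=2 acc=0x2AC bytes_emitted=3
After char 6 ('Q'=16): chars_in_quartet=3 acc=0xAB10 bytes_emitted=3
After char 7 ('k'=36): chars_in_quartet=4 acc=0x2AC424 -> emit 2A C4 24, reset; bytes_emitted=6
After char 8 ('s'=44): chars_in_quartet=1 acc=0x2C bytes_emitted=6
After char 9 ('A'=0): chars_in_quartet=2 acc=0xB00 bytes_emitted=6
Padding '==': partial quartet acc=0xB00 -> emit B0; bytes_emitted=7

Answer: 4D 4A 43 2A C4 24 B0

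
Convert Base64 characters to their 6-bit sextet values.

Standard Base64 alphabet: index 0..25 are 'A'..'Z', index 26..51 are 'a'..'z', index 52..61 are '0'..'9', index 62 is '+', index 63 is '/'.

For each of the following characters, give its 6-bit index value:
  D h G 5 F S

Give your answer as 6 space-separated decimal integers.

Answer: 3 33 6 57 5 18

Derivation:
'D': A..Z range, ord('D') − ord('A') = 3
'h': a..z range, 26 + ord('h') − ord('a') = 33
'G': A..Z range, ord('G') − ord('A') = 6
'5': 0..9 range, 52 + ord('5') − ord('0') = 57
'F': A..Z range, ord('F') − ord('A') = 5
'S': A..Z range, ord('S') − ord('A') = 18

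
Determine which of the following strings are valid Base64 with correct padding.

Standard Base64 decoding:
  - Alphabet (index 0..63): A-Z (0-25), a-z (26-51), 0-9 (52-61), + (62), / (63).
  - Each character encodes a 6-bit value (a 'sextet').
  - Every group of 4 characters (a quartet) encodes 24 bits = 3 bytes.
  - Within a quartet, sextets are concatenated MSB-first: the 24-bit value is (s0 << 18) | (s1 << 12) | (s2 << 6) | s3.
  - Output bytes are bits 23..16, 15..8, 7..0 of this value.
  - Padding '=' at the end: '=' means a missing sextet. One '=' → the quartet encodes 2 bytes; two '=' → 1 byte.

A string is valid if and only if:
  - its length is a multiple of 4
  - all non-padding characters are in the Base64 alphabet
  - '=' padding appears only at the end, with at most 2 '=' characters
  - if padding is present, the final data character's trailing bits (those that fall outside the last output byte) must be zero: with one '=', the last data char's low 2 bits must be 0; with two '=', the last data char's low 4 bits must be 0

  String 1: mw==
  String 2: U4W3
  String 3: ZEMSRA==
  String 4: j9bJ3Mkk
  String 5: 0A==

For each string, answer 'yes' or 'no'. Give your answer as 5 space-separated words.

String 1: 'mw==' → valid
String 2: 'U4W3' → valid
String 3: 'ZEMSRA==' → valid
String 4: 'j9bJ3Mkk' → valid
String 5: '0A==' → valid

Answer: yes yes yes yes yes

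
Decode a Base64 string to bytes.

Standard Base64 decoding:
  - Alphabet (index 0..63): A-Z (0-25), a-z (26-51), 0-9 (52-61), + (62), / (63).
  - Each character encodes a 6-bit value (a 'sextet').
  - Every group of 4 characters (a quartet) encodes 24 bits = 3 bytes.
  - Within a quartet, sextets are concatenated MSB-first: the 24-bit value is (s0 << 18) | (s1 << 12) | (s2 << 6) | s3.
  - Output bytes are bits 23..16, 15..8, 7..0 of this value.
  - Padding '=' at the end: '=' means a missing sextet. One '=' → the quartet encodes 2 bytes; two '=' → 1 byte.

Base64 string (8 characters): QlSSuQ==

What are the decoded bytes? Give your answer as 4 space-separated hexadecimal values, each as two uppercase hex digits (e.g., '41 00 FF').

Answer: 42 54 92 B9

Derivation:
After char 0 ('Q'=16): chars_in_quartet=1 acc=0x10 bytes_emitted=0
After char 1 ('l'=37): chars_in_quartet=2 acc=0x425 bytes_emitted=0
After char 2 ('S'=18): chars_in_quartet=3 acc=0x10952 bytes_emitted=0
After char 3 ('S'=18): chars_in_quartet=4 acc=0x425492 -> emit 42 54 92, reset; bytes_emitted=3
After char 4 ('u'=46): chars_in_quartet=1 acc=0x2E bytes_emitted=3
After char 5 ('Q'=16): chars_in_quartet=2 acc=0xB90 bytes_emitted=3
Padding '==': partial quartet acc=0xB90 -> emit B9; bytes_emitted=4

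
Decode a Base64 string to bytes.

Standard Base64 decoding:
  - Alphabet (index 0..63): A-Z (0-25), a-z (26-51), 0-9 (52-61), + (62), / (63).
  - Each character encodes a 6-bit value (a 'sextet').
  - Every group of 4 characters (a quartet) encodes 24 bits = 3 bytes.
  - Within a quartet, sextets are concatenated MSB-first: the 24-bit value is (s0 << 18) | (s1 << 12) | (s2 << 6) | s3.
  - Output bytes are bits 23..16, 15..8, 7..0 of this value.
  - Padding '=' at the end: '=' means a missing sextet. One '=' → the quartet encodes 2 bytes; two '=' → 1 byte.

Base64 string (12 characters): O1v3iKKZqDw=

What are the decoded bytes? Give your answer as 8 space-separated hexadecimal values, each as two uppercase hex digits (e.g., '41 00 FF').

After char 0 ('O'=14): chars_in_quartet=1 acc=0xE bytes_emitted=0
After char 1 ('1'=53): chars_in_quartet=2 acc=0x3B5 bytes_emitted=0
After char 2 ('v'=47): chars_in_quartet=3 acc=0xED6F bytes_emitted=0
After char 3 ('3'=55): chars_in_quartet=4 acc=0x3B5BF7 -> emit 3B 5B F7, reset; bytes_emitted=3
After char 4 ('i'=34): chars_in_quartet=1 acc=0x22 bytes_emitted=3
After char 5 ('K'=10): chars_in_quartet=2 acc=0x88A bytes_emitted=3
After char 6 ('K'=10): chars_in_quartet=3 acc=0x2228A bytes_emitted=3
After char 7 ('Z'=25): chars_in_quartet=4 acc=0x88A299 -> emit 88 A2 99, reset; bytes_emitted=6
After char 8 ('q'=42): chars_in_quartet=1 acc=0x2A bytes_emitted=6
After char 9 ('D'=3): chars_in_quartet=2 acc=0xA83 bytes_emitted=6
After char 10 ('w'=48): chars_in_quartet=3 acc=0x2A0F0 bytes_emitted=6
Padding '=': partial quartet acc=0x2A0F0 -> emit A8 3C; bytes_emitted=8

Answer: 3B 5B F7 88 A2 99 A8 3C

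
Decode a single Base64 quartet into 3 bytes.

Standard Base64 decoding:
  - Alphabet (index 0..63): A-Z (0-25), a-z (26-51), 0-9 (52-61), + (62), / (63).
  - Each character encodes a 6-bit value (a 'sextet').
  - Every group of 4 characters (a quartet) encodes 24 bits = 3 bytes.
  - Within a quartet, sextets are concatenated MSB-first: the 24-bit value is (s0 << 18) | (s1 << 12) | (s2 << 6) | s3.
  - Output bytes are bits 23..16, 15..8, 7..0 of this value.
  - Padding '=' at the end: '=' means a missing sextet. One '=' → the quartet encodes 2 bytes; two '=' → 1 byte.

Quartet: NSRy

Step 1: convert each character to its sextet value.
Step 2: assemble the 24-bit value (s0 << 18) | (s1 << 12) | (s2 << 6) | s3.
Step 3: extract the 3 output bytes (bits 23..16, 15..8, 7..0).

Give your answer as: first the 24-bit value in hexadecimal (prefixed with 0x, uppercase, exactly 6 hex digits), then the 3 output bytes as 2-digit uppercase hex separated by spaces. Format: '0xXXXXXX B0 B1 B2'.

Answer: 0x352472 35 24 72

Derivation:
Sextets: N=13, S=18, R=17, y=50
24-bit: (13<<18) | (18<<12) | (17<<6) | 50
      = 0x340000 | 0x012000 | 0x000440 | 0x000032
      = 0x352472
Bytes: (v>>16)&0xFF=35, (v>>8)&0xFF=24, v&0xFF=72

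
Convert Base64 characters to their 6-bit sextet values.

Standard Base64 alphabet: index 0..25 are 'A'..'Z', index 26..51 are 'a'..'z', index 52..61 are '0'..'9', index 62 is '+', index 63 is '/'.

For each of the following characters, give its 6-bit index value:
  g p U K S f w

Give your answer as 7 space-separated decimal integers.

'g': a..z range, 26 + ord('g') − ord('a') = 32
'p': a..z range, 26 + ord('p') − ord('a') = 41
'U': A..Z range, ord('U') − ord('A') = 20
'K': A..Z range, ord('K') − ord('A') = 10
'S': A..Z range, ord('S') − ord('A') = 18
'f': a..z range, 26 + ord('f') − ord('a') = 31
'w': a..z range, 26 + ord('w') − ord('a') = 48

Answer: 32 41 20 10 18 31 48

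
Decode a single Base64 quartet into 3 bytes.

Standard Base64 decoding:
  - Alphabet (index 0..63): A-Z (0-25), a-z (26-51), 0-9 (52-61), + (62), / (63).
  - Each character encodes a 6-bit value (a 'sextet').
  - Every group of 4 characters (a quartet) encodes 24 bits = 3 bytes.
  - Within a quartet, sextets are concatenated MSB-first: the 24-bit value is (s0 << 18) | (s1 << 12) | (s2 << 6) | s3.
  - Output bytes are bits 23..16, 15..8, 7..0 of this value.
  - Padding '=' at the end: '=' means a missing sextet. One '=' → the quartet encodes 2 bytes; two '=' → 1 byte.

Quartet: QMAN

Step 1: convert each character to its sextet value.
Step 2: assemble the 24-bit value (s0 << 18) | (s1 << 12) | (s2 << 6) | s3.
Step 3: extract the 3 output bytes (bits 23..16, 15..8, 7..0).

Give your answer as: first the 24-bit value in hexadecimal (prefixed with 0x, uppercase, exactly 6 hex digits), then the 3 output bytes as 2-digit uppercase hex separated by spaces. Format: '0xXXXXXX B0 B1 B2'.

Sextets: Q=16, M=12, A=0, N=13
24-bit: (16<<18) | (12<<12) | (0<<6) | 13
      = 0x400000 | 0x00C000 | 0x000000 | 0x00000D
      = 0x40C00D
Bytes: (v>>16)&0xFF=40, (v>>8)&0xFF=C0, v&0xFF=0D

Answer: 0x40C00D 40 C0 0D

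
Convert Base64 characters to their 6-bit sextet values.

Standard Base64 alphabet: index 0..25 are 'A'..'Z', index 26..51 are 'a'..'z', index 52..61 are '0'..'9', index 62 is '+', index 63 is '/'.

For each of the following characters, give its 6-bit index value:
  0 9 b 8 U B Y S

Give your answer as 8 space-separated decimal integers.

'0': 0..9 range, 52 + ord('0') − ord('0') = 52
'9': 0..9 range, 52 + ord('9') − ord('0') = 61
'b': a..z range, 26 + ord('b') − ord('a') = 27
'8': 0..9 range, 52 + ord('8') − ord('0') = 60
'U': A..Z range, ord('U') − ord('A') = 20
'B': A..Z range, ord('B') − ord('A') = 1
'Y': A..Z range, ord('Y') − ord('A') = 24
'S': A..Z range, ord('S') − ord('A') = 18

Answer: 52 61 27 60 20 1 24 18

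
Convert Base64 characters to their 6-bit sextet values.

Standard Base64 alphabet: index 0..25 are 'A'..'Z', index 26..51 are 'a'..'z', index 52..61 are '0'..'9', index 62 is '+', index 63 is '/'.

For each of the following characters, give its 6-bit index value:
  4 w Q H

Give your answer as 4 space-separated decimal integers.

'4': 0..9 range, 52 + ord('4') − ord('0') = 56
'w': a..z range, 26 + ord('w') − ord('a') = 48
'Q': A..Z range, ord('Q') − ord('A') = 16
'H': A..Z range, ord('H') − ord('A') = 7

Answer: 56 48 16 7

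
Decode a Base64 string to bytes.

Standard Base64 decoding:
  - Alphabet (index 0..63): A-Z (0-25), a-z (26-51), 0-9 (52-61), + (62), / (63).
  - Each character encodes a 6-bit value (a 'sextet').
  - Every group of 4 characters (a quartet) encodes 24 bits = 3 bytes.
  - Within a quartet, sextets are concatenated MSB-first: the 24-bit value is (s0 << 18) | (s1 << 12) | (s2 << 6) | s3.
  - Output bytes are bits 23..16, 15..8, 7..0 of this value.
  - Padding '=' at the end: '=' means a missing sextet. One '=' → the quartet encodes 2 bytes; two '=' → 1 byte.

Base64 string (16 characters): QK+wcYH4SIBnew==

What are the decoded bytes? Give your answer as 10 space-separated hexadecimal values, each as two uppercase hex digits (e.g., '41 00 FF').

After char 0 ('Q'=16): chars_in_quartet=1 acc=0x10 bytes_emitted=0
After char 1 ('K'=10): chars_in_quartet=2 acc=0x40A bytes_emitted=0
After char 2 ('+'=62): chars_in_quartet=3 acc=0x102BE bytes_emitted=0
After char 3 ('w'=48): chars_in_quartet=4 acc=0x40AFB0 -> emit 40 AF B0, reset; bytes_emitted=3
After char 4 ('c'=28): chars_in_quartet=1 acc=0x1C bytes_emitted=3
After char 5 ('Y'=24): chars_in_quartet=2 acc=0x718 bytes_emitted=3
After char 6 ('H'=7): chars_in_quartet=3 acc=0x1C607 bytes_emitted=3
After char 7 ('4'=56): chars_in_quartet=4 acc=0x7181F8 -> emit 71 81 F8, reset; bytes_emitted=6
After char 8 ('S'=18): chars_in_quartet=1 acc=0x12 bytes_emitted=6
After char 9 ('I'=8): chars_in_quartet=2 acc=0x488 bytes_emitted=6
After char 10 ('B'=1): chars_in_quartet=3 acc=0x12201 bytes_emitted=6
After char 11 ('n'=39): chars_in_quartet=4 acc=0x488067 -> emit 48 80 67, reset; bytes_emitted=9
After char 12 ('e'=30): chars_in_quartet=1 acc=0x1E bytes_emitted=9
After char 13 ('w'=48): chars_in_quartet=2 acc=0x7B0 bytes_emitted=9
Padding '==': partial quartet acc=0x7B0 -> emit 7B; bytes_emitted=10

Answer: 40 AF B0 71 81 F8 48 80 67 7B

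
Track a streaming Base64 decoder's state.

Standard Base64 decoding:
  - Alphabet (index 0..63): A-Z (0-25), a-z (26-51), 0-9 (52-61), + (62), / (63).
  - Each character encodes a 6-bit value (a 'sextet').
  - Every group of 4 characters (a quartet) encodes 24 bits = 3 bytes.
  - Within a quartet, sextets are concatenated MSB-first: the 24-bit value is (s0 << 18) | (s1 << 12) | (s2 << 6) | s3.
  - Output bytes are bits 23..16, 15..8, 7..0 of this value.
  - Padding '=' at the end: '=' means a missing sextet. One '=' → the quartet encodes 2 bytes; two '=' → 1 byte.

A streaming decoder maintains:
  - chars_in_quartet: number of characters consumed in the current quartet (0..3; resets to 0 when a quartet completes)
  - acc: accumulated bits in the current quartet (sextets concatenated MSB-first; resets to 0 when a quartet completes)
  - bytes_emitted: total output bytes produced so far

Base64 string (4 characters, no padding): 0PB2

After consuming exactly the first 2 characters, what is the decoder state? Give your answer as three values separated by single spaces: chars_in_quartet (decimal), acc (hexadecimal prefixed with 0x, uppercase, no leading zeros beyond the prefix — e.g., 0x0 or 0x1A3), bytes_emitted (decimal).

Answer: 2 0xD0F 0

Derivation:
After char 0 ('0'=52): chars_in_quartet=1 acc=0x34 bytes_emitted=0
After char 1 ('P'=15): chars_in_quartet=2 acc=0xD0F bytes_emitted=0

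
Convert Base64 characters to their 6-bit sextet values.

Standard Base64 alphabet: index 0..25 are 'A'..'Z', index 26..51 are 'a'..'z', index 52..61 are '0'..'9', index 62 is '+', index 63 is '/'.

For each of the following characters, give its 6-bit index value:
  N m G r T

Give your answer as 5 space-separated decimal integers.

'N': A..Z range, ord('N') − ord('A') = 13
'm': a..z range, 26 + ord('m') − ord('a') = 38
'G': A..Z range, ord('G') − ord('A') = 6
'r': a..z range, 26 + ord('r') − ord('a') = 43
'T': A..Z range, ord('T') − ord('A') = 19

Answer: 13 38 6 43 19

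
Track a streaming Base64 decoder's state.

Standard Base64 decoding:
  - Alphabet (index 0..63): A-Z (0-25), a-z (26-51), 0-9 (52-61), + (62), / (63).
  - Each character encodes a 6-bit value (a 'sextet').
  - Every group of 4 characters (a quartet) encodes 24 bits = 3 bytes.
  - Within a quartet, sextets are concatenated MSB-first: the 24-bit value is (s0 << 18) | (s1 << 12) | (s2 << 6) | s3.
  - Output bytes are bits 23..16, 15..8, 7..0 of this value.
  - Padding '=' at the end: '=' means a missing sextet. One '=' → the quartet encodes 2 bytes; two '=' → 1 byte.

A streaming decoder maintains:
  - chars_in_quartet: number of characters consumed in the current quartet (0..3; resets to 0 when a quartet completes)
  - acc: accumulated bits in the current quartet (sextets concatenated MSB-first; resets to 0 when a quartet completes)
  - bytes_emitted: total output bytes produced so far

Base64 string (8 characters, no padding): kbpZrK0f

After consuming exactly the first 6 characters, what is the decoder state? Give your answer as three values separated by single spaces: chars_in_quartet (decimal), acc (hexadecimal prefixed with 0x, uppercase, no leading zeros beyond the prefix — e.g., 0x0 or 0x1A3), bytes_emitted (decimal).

Answer: 2 0xACA 3

Derivation:
After char 0 ('k'=36): chars_in_quartet=1 acc=0x24 bytes_emitted=0
After char 1 ('b'=27): chars_in_quartet=2 acc=0x91B bytes_emitted=0
After char 2 ('p'=41): chars_in_quartet=3 acc=0x246E9 bytes_emitted=0
After char 3 ('Z'=25): chars_in_quartet=4 acc=0x91BA59 -> emit 91 BA 59, reset; bytes_emitted=3
After char 4 ('r'=43): chars_in_quartet=1 acc=0x2B bytes_emitted=3
After char 5 ('K'=10): chars_in_quartet=2 acc=0xACA bytes_emitted=3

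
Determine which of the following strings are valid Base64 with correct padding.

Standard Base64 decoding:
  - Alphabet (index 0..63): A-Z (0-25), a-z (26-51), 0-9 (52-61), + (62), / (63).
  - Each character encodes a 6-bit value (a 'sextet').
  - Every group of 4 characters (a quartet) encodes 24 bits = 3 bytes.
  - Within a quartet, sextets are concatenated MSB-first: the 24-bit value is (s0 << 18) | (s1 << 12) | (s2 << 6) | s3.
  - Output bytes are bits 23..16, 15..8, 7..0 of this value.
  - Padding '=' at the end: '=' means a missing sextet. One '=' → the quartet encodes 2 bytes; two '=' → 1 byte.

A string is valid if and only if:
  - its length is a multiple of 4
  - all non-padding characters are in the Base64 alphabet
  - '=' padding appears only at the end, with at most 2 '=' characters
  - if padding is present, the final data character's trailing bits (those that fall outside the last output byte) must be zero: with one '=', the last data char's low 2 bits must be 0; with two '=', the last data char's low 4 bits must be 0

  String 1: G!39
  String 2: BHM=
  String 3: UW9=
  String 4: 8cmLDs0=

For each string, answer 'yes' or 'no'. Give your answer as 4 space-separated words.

String 1: 'G!39' → invalid (bad char(s): ['!'])
String 2: 'BHM=' → valid
String 3: 'UW9=' → invalid (bad trailing bits)
String 4: '8cmLDs0=' → valid

Answer: no yes no yes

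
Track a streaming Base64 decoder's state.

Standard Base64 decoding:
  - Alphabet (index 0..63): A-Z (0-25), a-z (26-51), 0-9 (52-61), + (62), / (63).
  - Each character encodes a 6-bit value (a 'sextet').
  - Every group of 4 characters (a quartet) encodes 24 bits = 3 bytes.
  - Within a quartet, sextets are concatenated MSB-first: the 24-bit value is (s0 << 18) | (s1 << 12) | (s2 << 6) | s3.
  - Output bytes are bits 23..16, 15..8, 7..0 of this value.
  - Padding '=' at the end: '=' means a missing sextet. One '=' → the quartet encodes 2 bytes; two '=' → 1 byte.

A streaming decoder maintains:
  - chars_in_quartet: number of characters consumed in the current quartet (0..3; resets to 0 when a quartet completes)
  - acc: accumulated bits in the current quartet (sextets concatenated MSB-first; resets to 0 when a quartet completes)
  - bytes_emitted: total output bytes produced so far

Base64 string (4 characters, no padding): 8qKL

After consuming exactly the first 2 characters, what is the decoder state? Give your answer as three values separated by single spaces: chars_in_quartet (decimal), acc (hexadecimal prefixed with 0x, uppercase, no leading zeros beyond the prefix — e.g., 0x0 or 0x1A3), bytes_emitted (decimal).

After char 0 ('8'=60): chars_in_quartet=1 acc=0x3C bytes_emitted=0
After char 1 ('q'=42): chars_in_quartet=2 acc=0xF2A bytes_emitted=0

Answer: 2 0xF2A 0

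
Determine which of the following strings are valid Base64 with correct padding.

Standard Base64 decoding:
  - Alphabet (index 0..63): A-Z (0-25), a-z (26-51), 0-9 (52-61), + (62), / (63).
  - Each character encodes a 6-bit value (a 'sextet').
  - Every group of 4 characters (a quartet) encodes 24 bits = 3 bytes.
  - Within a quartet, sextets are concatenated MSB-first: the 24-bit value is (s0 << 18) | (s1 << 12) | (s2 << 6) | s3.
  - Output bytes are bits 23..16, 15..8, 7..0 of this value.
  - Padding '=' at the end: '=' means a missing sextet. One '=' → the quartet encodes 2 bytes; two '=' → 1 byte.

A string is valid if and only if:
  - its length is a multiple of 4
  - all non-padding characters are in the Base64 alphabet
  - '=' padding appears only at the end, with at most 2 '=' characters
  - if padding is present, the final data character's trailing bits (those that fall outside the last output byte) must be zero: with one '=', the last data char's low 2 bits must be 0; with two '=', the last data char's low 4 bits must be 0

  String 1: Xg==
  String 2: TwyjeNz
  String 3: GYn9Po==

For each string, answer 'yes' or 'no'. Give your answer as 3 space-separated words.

Answer: yes no no

Derivation:
String 1: 'Xg==' → valid
String 2: 'TwyjeNz' → invalid (len=7 not mult of 4)
String 3: 'GYn9Po==' → invalid (bad trailing bits)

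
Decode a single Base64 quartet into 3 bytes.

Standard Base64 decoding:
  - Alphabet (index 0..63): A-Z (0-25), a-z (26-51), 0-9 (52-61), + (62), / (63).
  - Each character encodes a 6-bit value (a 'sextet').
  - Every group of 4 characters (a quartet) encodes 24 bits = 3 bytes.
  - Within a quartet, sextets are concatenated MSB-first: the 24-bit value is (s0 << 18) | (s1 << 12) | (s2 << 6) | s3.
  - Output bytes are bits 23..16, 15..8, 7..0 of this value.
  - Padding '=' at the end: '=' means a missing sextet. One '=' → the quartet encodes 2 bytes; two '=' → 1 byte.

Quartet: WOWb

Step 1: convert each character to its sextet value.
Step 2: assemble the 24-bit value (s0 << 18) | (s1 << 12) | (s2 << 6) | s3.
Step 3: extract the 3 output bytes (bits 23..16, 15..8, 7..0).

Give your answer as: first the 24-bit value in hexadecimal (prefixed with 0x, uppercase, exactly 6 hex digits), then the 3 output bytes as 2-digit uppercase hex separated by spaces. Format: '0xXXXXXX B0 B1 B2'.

Answer: 0x58E59B 58 E5 9B

Derivation:
Sextets: W=22, O=14, W=22, b=27
24-bit: (22<<18) | (14<<12) | (22<<6) | 27
      = 0x580000 | 0x00E000 | 0x000580 | 0x00001B
      = 0x58E59B
Bytes: (v>>16)&0xFF=58, (v>>8)&0xFF=E5, v&0xFF=9B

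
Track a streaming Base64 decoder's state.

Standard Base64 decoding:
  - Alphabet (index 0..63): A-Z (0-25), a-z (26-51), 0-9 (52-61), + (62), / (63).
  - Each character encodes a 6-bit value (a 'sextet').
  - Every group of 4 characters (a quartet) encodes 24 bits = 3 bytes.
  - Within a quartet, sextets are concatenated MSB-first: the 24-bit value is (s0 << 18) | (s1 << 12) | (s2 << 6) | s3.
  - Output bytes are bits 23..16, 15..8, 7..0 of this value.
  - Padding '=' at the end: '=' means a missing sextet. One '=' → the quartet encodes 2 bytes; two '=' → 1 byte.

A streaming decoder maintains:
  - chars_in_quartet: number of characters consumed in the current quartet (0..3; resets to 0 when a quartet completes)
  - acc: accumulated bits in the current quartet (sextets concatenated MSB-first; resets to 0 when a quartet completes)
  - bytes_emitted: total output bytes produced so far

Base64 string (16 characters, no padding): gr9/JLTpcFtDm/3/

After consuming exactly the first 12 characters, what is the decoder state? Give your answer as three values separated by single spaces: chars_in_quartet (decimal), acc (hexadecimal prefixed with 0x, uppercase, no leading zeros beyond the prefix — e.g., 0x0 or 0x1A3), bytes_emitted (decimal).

Answer: 0 0x0 9

Derivation:
After char 0 ('g'=32): chars_in_quartet=1 acc=0x20 bytes_emitted=0
After char 1 ('r'=43): chars_in_quartet=2 acc=0x82B bytes_emitted=0
After char 2 ('9'=61): chars_in_quartet=3 acc=0x20AFD bytes_emitted=0
After char 3 ('/'=63): chars_in_quartet=4 acc=0x82BF7F -> emit 82 BF 7F, reset; bytes_emitted=3
After char 4 ('J'=9): chars_in_quartet=1 acc=0x9 bytes_emitted=3
After char 5 ('L'=11): chars_in_quartet=2 acc=0x24B bytes_emitted=3
After char 6 ('T'=19): chars_in_quartet=3 acc=0x92D3 bytes_emitted=3
After char 7 ('p'=41): chars_in_quartet=4 acc=0x24B4E9 -> emit 24 B4 E9, reset; bytes_emitted=6
After char 8 ('c'=28): chars_in_quartet=1 acc=0x1C bytes_emitted=6
After char 9 ('F'=5): chars_in_quartet=2 acc=0x705 bytes_emitted=6
After char 10 ('t'=45): chars_in_quartet=3 acc=0x1C16D bytes_emitted=6
After char 11 ('D'=3): chars_in_quartet=4 acc=0x705B43 -> emit 70 5B 43, reset; bytes_emitted=9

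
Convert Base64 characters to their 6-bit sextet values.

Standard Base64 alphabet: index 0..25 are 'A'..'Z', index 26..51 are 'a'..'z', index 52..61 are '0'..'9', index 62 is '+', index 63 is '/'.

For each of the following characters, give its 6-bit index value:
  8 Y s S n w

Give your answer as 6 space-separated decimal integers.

Answer: 60 24 44 18 39 48

Derivation:
'8': 0..9 range, 52 + ord('8') − ord('0') = 60
'Y': A..Z range, ord('Y') − ord('A') = 24
's': a..z range, 26 + ord('s') − ord('a') = 44
'S': A..Z range, ord('S') − ord('A') = 18
'n': a..z range, 26 + ord('n') − ord('a') = 39
'w': a..z range, 26 + ord('w') − ord('a') = 48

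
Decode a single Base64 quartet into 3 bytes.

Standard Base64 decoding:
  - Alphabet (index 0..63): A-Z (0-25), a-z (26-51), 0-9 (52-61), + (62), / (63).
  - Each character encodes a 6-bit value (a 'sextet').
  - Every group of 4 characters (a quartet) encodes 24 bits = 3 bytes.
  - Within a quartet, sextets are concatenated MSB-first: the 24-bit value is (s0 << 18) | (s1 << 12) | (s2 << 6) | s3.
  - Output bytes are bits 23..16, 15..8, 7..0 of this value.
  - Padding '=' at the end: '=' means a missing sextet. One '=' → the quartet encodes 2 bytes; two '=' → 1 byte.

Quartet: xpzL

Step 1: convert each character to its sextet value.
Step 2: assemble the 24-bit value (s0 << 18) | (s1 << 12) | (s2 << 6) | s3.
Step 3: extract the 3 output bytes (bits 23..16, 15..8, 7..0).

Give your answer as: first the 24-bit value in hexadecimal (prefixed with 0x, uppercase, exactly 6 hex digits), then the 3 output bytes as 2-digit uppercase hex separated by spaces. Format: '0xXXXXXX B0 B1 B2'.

Answer: 0xC69CCB C6 9C CB

Derivation:
Sextets: x=49, p=41, z=51, L=11
24-bit: (49<<18) | (41<<12) | (51<<6) | 11
      = 0xC40000 | 0x029000 | 0x000CC0 | 0x00000B
      = 0xC69CCB
Bytes: (v>>16)&0xFF=C6, (v>>8)&0xFF=9C, v&0xFF=CB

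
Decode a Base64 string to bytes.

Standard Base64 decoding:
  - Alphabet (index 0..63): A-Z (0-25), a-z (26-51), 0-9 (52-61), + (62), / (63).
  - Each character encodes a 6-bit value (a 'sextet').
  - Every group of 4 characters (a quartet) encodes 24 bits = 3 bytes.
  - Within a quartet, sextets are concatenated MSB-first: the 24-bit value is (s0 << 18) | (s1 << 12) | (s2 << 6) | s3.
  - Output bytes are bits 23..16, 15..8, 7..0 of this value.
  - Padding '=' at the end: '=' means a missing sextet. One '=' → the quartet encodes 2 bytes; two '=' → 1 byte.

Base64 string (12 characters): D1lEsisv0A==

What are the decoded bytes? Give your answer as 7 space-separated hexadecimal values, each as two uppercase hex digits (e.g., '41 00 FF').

After char 0 ('D'=3): chars_in_quartet=1 acc=0x3 bytes_emitted=0
After char 1 ('1'=53): chars_in_quartet=2 acc=0xF5 bytes_emitted=0
After char 2 ('l'=37): chars_in_quartet=3 acc=0x3D65 bytes_emitted=0
After char 3 ('E'=4): chars_in_quartet=4 acc=0xF5944 -> emit 0F 59 44, reset; bytes_emitted=3
After char 4 ('s'=44): chars_in_quartet=1 acc=0x2C bytes_emitted=3
After char 5 ('i'=34): chars_in_quartet=2 acc=0xB22 bytes_emitted=3
After char 6 ('s'=44): chars_in_quartet=3 acc=0x2C8AC bytes_emitted=3
After char 7 ('v'=47): chars_in_quartet=4 acc=0xB22B2F -> emit B2 2B 2F, reset; bytes_emitted=6
After char 8 ('0'=52): chars_in_quartet=1 acc=0x34 bytes_emitted=6
After char 9 ('A'=0): chars_in_quartet=2 acc=0xD00 bytes_emitted=6
Padding '==': partial quartet acc=0xD00 -> emit D0; bytes_emitted=7

Answer: 0F 59 44 B2 2B 2F D0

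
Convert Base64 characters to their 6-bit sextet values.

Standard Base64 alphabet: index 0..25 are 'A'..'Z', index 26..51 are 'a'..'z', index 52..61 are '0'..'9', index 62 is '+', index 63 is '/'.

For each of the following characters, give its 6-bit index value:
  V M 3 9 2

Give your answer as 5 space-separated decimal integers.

'V': A..Z range, ord('V') − ord('A') = 21
'M': A..Z range, ord('M') − ord('A') = 12
'3': 0..9 range, 52 + ord('3') − ord('0') = 55
'9': 0..9 range, 52 + ord('9') − ord('0') = 61
'2': 0..9 range, 52 + ord('2') − ord('0') = 54

Answer: 21 12 55 61 54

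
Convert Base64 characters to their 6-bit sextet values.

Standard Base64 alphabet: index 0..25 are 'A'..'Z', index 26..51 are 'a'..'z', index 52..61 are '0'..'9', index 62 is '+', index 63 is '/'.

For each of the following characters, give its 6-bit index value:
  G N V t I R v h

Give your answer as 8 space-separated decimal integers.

'G': A..Z range, ord('G') − ord('A') = 6
'N': A..Z range, ord('N') − ord('A') = 13
'V': A..Z range, ord('V') − ord('A') = 21
't': a..z range, 26 + ord('t') − ord('a') = 45
'I': A..Z range, ord('I') − ord('A') = 8
'R': A..Z range, ord('R') − ord('A') = 17
'v': a..z range, 26 + ord('v') − ord('a') = 47
'h': a..z range, 26 + ord('h') − ord('a') = 33

Answer: 6 13 21 45 8 17 47 33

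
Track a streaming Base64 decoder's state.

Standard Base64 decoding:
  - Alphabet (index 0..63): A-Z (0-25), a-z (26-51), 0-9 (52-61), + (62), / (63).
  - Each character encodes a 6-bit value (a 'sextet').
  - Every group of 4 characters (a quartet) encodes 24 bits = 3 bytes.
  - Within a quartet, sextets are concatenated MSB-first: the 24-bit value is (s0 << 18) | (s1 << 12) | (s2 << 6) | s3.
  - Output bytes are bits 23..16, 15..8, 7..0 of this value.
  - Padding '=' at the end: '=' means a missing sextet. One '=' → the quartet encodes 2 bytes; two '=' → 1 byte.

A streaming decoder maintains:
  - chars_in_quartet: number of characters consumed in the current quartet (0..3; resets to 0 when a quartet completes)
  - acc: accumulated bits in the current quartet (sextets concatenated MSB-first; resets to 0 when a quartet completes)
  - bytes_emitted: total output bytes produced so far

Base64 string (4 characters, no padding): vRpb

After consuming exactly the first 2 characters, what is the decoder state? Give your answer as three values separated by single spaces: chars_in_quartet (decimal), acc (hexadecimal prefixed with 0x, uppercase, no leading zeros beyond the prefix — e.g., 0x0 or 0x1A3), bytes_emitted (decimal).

Answer: 2 0xBD1 0

Derivation:
After char 0 ('v'=47): chars_in_quartet=1 acc=0x2F bytes_emitted=0
After char 1 ('R'=17): chars_in_quartet=2 acc=0xBD1 bytes_emitted=0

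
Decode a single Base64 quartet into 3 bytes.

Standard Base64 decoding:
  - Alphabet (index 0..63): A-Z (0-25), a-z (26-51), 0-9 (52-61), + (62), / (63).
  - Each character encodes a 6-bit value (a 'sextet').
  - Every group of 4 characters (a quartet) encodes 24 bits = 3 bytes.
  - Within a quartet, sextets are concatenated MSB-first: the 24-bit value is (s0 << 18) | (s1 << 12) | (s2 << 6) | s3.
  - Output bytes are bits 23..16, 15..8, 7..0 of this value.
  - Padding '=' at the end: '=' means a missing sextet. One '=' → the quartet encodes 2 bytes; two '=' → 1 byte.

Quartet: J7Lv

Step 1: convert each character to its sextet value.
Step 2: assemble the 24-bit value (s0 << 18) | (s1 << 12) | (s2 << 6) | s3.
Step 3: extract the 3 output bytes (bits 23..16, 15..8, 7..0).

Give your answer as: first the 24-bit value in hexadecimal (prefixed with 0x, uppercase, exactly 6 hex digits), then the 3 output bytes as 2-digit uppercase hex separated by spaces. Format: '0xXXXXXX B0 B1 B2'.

Answer: 0x27B2EF 27 B2 EF

Derivation:
Sextets: J=9, 7=59, L=11, v=47
24-bit: (9<<18) | (59<<12) | (11<<6) | 47
      = 0x240000 | 0x03B000 | 0x0002C0 | 0x00002F
      = 0x27B2EF
Bytes: (v>>16)&0xFF=27, (v>>8)&0xFF=B2, v&0xFF=EF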